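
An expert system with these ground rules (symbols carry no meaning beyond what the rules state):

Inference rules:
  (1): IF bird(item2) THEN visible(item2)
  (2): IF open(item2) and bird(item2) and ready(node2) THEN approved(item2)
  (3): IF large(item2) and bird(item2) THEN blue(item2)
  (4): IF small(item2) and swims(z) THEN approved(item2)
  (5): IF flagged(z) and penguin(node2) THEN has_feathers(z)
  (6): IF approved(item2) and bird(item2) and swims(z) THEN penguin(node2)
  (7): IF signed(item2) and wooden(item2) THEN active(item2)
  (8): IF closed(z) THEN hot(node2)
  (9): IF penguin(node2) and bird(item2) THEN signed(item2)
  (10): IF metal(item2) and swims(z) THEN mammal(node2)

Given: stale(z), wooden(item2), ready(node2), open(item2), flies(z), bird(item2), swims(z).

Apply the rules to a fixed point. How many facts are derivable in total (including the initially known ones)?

[1] (1) [IF bird(item2) THEN visible(item2)]; (2) [IF open(item2) and bird(item2) and ready(node2) THEN approved(item2)]. ⇒ new: visible(item2), approved(item2).
[2] (6) [IF approved(item2) and bird(item2) and swims(z) THEN penguin(node2)]. ⇒ new: penguin(node2).
[3] (9) [IF penguin(node2) and bird(item2) THEN signed(item2)]. ⇒ new: signed(item2).
[4] (7) [IF signed(item2) and wooden(item2) THEN active(item2)]. ⇒ new: active(item2).
Closure: {active(item2), approved(item2), bird(item2), flies(z), open(item2), penguin(node2), ready(node2), signed(item2), stale(z), swims(z), visible(item2), wooden(item2)} — 12 facts.

12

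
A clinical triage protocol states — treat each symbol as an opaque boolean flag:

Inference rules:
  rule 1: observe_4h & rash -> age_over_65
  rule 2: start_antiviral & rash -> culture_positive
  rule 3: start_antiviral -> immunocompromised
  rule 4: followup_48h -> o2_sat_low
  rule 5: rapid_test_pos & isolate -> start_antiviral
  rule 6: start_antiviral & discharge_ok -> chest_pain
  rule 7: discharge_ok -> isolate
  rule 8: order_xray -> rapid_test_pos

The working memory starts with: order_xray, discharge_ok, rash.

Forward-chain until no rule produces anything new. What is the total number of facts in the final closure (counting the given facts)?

Round 1 — rule 7, rule 8, derive isolate, rapid_test_pos.
Round 2 — rule 5, derive start_antiviral.
Round 3 — rule 2, rule 3, rule 6, derive culture_positive, immunocompromised, chest_pain.
Closure: {chest_pain, culture_positive, discharge_ok, immunocompromised, isolate, order_xray, rapid_test_pos, rash, start_antiviral} — 9 facts.

9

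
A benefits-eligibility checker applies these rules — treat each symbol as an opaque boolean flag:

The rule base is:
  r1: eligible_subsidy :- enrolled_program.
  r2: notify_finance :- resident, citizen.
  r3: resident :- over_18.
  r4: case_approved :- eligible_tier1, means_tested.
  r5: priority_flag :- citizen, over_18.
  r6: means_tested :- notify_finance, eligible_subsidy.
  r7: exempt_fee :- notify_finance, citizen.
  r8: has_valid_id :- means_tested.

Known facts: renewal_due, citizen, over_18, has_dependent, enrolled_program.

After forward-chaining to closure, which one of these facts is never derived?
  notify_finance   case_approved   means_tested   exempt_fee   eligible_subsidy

case_approved

Round 1: r1 [eligible_subsidy :- enrolled_program.]; r3 [resident :- over_18.]; r5 [priority_flag :- citizen, over_18.]. Adds eligible_subsidy, resident, priority_flag.
Round 2: r2 [notify_finance :- resident, citizen.]. Adds notify_finance.
Round 3: r6 [means_tested :- notify_finance, eligible_subsidy.]; r7 [exempt_fee :- notify_finance, citizen.]. Adds means_tested, exempt_fee.
Round 4: r8 [has_valid_id :- means_tested.]. Adds has_valid_id.
Derived: eligible_subsidy (round 1), means_tested (round 3), exempt_fee (round 3), notify_finance (round 2). case_approved never appears in any round.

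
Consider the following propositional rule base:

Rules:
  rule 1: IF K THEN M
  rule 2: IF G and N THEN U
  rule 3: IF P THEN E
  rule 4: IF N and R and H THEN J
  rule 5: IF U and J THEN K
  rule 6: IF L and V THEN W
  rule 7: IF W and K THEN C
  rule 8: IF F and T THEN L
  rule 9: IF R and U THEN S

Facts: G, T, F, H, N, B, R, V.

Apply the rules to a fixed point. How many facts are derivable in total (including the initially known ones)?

16

[1] rule 2 [IF G and N THEN U]; rule 4 [IF N and R and H THEN J]; rule 8 [IF F and T THEN L]. ⇒ new: U, J, L.
[2] rule 5 [IF U and J THEN K]; rule 6 [IF L and V THEN W]; rule 9 [IF R and U THEN S]. ⇒ new: K, W, S.
[3] rule 1 [IF K THEN M]; rule 7 [IF W and K THEN C]. ⇒ new: M, C.
Closure: {B, C, F, G, H, J, K, L, M, N, R, S, T, U, V, W} — 16 facts.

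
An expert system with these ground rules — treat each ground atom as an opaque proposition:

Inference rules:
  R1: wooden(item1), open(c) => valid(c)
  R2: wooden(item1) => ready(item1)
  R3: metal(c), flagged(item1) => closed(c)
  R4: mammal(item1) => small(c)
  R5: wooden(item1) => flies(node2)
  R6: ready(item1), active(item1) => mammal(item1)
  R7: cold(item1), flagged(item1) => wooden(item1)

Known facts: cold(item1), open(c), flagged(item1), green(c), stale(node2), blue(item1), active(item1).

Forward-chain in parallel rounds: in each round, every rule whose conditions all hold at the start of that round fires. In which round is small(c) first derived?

4

Round 1 fires R7, giving wooden(item1).
Round 2 fires R1, R2, R5, giving valid(c), ready(item1), flies(node2).
Round 3 fires R6, giving mammal(item1).
Round 4 fires R4, giving small(c).
small(c) first appears in round 4.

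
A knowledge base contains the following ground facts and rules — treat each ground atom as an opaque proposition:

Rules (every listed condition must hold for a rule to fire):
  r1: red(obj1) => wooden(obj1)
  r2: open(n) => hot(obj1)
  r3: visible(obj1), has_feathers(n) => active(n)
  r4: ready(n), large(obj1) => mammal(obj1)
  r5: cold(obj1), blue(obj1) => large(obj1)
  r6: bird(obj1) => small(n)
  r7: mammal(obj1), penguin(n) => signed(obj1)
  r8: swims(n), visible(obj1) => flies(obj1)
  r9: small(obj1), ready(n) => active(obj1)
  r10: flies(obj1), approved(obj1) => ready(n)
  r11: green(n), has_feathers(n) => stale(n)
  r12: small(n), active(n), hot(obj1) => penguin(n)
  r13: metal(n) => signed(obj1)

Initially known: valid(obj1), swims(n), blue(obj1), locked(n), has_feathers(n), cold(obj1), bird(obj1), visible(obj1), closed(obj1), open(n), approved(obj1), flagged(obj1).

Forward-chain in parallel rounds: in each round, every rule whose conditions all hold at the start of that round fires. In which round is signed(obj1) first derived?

4

[1] r2 [open(n) => hot(obj1)]; r3 [visible(obj1), has_feathers(n) => active(n)]; r5 [cold(obj1), blue(obj1) => large(obj1)]; r6 [bird(obj1) => small(n)]; r8 [swims(n), visible(obj1) => flies(obj1)]. ⇒ new: hot(obj1), active(n), large(obj1), small(n), flies(obj1).
[2] r10 [flies(obj1), approved(obj1) => ready(n)]; r12 [small(n), active(n), hot(obj1) => penguin(n)]. ⇒ new: ready(n), penguin(n).
[3] r4 [ready(n), large(obj1) => mammal(obj1)]. ⇒ new: mammal(obj1).
[4] r7 [mammal(obj1), penguin(n) => signed(obj1)]. ⇒ new: signed(obj1).
signed(obj1) first appears in round 4.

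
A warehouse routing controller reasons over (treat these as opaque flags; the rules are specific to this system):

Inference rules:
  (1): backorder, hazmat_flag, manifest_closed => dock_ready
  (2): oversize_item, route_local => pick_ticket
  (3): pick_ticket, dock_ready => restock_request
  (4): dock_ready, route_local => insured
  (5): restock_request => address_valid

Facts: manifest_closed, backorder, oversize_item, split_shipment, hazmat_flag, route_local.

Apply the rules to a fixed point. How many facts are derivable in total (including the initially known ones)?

11

[1] (1) [backorder, hazmat_flag, manifest_closed => dock_ready]; (2) [oversize_item, route_local => pick_ticket]. ⇒ new: dock_ready, pick_ticket.
[2] (3) [pick_ticket, dock_ready => restock_request]; (4) [dock_ready, route_local => insured]. ⇒ new: restock_request, insured.
[3] (5) [restock_request => address_valid]. ⇒ new: address_valid.
Closure: {address_valid, backorder, dock_ready, hazmat_flag, insured, manifest_closed, oversize_item, pick_ticket, restock_request, route_local, split_shipment} — 11 facts.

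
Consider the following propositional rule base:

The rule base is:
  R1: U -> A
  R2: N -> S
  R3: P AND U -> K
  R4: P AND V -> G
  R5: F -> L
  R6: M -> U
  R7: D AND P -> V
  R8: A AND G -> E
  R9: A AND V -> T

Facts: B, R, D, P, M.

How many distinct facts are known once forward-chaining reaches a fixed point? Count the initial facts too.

12

Round 1: R6 [M -> U]; R7 [D AND P -> V]. New: U, V.
Round 2: R1 [U -> A]; R3 [P AND U -> K]; R4 [P AND V -> G]. New: A, K, G.
Round 3: R8 [A AND G -> E]; R9 [A AND V -> T]. New: E, T.
Closure: {A, B, D, E, G, K, M, P, R, T, U, V} — 12 facts.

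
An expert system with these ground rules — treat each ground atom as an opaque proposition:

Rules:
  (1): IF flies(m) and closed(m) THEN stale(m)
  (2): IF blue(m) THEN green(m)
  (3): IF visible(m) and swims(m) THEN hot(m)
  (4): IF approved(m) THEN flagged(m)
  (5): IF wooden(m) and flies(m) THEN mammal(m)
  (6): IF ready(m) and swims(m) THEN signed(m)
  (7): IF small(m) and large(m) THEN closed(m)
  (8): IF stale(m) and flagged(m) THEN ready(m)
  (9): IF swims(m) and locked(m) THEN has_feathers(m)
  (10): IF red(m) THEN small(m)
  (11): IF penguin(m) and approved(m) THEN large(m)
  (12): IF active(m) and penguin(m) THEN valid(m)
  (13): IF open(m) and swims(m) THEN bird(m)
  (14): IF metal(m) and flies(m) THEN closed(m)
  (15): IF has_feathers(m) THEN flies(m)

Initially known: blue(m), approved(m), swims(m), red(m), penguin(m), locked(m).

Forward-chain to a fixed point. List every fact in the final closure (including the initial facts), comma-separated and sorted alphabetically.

approved(m), blue(m), closed(m), flagged(m), flies(m), green(m), has_feathers(m), large(m), locked(m), penguin(m), ready(m), red(m), signed(m), small(m), stale(m), swims(m)

[1] (2) [IF blue(m) THEN green(m)]; (4) [IF approved(m) THEN flagged(m)]; (9) [IF swims(m) and locked(m) THEN has_feathers(m)]; (10) [IF red(m) THEN small(m)]; (11) [IF penguin(m) and approved(m) THEN large(m)]. ⇒ new: green(m), flagged(m), has_feathers(m), small(m), large(m).
[2] (7) [IF small(m) and large(m) THEN closed(m)]; (15) [IF has_feathers(m) THEN flies(m)]. ⇒ new: closed(m), flies(m).
[3] (1) [IF flies(m) and closed(m) THEN stale(m)]. ⇒ new: stale(m).
[4] (8) [IF stale(m) and flagged(m) THEN ready(m)]. ⇒ new: ready(m).
[5] (6) [IF ready(m) and swims(m) THEN signed(m)]. ⇒ new: signed(m).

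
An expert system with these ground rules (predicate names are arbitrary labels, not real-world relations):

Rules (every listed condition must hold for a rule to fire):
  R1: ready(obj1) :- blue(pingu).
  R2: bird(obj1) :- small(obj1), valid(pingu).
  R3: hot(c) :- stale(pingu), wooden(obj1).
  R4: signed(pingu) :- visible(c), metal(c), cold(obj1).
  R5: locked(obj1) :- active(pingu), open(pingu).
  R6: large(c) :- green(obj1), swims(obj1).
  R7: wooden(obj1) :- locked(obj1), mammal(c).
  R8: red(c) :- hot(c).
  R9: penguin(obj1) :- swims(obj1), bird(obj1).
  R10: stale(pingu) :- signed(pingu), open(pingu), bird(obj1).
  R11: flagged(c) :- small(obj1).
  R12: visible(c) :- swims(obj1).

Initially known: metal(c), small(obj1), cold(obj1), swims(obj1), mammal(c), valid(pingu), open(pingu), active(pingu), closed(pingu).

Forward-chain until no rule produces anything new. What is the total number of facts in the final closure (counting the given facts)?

[1] R2 [bird(obj1) :- small(obj1), valid(pingu).]; R5 [locked(obj1) :- active(pingu), open(pingu).]; R11 [flagged(c) :- small(obj1).]; R12 [visible(c) :- swims(obj1).]. ⇒ new: bird(obj1), locked(obj1), flagged(c), visible(c).
[2] R4 [signed(pingu) :- visible(c), metal(c), cold(obj1).]; R7 [wooden(obj1) :- locked(obj1), mammal(c).]; R9 [penguin(obj1) :- swims(obj1), bird(obj1).]. ⇒ new: signed(pingu), wooden(obj1), penguin(obj1).
[3] R10 [stale(pingu) :- signed(pingu), open(pingu), bird(obj1).]. ⇒ new: stale(pingu).
[4] R3 [hot(c) :- stale(pingu), wooden(obj1).]. ⇒ new: hot(c).
[5] R8 [red(c) :- hot(c).]. ⇒ new: red(c).
Closure: {active(pingu), bird(obj1), closed(pingu), cold(obj1), flagged(c), hot(c), locked(obj1), mammal(c), metal(c), open(pingu), penguin(obj1), red(c), signed(pingu), small(obj1), stale(pingu), swims(obj1), valid(pingu), visible(c), wooden(obj1)} — 19 facts.

19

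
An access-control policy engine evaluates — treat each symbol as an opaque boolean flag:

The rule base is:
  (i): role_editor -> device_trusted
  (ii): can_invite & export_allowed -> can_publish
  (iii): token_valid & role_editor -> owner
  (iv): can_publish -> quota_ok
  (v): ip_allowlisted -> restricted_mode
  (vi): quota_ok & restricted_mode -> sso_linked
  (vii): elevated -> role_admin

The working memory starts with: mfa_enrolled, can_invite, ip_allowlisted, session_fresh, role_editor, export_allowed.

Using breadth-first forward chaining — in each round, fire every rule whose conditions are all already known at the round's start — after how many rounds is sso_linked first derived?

Round 1: (i) [role_editor -> device_trusted]; (ii) [can_invite & export_allowed -> can_publish]; (v) [ip_allowlisted -> restricted_mode]. New: device_trusted, can_publish, restricted_mode.
Round 2: (iv) [can_publish -> quota_ok]. New: quota_ok.
Round 3: (vi) [quota_ok & restricted_mode -> sso_linked]. New: sso_linked.
sso_linked first appears in round 3.

3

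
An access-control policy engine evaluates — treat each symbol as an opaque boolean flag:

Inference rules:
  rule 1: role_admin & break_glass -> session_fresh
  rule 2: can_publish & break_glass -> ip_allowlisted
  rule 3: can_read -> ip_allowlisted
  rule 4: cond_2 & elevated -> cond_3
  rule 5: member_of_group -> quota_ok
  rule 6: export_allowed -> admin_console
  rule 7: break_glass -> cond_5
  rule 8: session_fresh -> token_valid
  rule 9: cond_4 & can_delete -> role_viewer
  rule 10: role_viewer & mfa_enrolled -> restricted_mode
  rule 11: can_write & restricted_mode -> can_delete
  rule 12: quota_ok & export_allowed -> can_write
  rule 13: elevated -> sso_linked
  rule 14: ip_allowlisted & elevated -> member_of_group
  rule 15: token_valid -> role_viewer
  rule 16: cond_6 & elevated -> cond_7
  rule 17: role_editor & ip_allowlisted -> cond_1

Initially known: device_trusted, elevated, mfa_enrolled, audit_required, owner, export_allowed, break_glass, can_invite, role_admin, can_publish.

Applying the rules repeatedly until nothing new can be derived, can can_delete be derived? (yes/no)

Round 1 — rule 1, rule 2, rule 6, rule 7, rule 13, derive session_fresh, ip_allowlisted, admin_console, cond_5, sso_linked.
Round 2 — rule 8, rule 14, derive token_valid, member_of_group.
Round 3 — rule 5, rule 15, derive quota_ok, role_viewer.
Round 4 — rule 10, rule 12, derive restricted_mode, can_write.
Round 5 — rule 11, derive can_delete.
can_delete appears in round 5, so it is derivable.

yes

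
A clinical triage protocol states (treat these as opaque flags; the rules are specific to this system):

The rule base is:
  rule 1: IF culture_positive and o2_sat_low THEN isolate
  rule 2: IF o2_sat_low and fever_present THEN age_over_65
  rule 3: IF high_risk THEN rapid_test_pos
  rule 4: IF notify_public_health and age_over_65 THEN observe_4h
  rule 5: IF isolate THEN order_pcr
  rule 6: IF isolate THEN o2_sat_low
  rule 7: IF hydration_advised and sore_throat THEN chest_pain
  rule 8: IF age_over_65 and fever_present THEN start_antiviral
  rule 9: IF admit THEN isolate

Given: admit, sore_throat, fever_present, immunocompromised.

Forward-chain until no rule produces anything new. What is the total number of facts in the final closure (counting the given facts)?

Round 1: rule 9 [IF admit THEN isolate]. Adds isolate.
Round 2: rule 5 [IF isolate THEN order_pcr]; rule 6 [IF isolate THEN o2_sat_low]. Adds order_pcr, o2_sat_low.
Round 3: rule 2 [IF o2_sat_low and fever_present THEN age_over_65]. Adds age_over_65.
Round 4: rule 8 [IF age_over_65 and fever_present THEN start_antiviral]. Adds start_antiviral.
Closure: {admit, age_over_65, fever_present, immunocompromised, isolate, o2_sat_low, order_pcr, sore_throat, start_antiviral} — 9 facts.

9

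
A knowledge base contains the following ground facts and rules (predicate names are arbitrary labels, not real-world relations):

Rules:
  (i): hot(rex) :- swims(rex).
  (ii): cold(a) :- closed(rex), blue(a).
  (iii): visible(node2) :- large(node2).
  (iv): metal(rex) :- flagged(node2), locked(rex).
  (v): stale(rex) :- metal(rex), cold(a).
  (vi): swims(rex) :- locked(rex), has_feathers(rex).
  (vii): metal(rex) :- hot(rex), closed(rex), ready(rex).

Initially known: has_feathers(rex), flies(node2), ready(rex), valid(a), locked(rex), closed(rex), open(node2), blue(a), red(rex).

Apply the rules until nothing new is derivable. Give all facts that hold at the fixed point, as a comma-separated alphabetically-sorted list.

blue(a), closed(rex), cold(a), flies(node2), has_feathers(rex), hot(rex), locked(rex), metal(rex), open(node2), ready(rex), red(rex), stale(rex), swims(rex), valid(a)

Round 1 fires (ii), (vi), giving cold(a), swims(rex).
Round 2 fires (i), giving hot(rex).
Round 3 fires (vii), giving metal(rex).
Round 4 fires (v), giving stale(rex).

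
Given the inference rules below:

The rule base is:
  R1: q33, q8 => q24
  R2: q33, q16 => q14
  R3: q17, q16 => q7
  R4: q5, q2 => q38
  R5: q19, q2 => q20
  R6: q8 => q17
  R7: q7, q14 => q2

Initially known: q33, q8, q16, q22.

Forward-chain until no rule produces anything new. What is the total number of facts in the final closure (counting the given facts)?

9

Round 1: R1 [q33, q8 => q24]; R2 [q33, q16 => q14]; R6 [q8 => q17]. New: q24, q14, q17.
Round 2: R3 [q17, q16 => q7]. New: q7.
Round 3: R7 [q7, q14 => q2]. New: q2.
Closure: {q14, q16, q17, q2, q22, q24, q33, q7, q8} — 9 facts.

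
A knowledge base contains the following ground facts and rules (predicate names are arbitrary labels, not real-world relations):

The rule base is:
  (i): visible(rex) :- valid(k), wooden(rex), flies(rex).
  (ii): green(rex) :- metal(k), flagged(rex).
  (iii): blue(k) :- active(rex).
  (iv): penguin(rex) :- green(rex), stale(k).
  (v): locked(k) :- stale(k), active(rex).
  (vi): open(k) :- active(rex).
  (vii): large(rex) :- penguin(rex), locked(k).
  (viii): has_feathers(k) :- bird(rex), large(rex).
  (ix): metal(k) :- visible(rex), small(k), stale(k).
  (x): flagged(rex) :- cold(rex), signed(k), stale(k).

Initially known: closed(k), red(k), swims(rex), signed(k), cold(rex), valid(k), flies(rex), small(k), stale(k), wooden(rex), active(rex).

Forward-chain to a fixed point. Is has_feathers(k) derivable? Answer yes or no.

[1] (i) [visible(rex) :- valid(k), wooden(rex), flies(rex).]; (iii) [blue(k) :- active(rex).]; (v) [locked(k) :- stale(k), active(rex).]; (vi) [open(k) :- active(rex).]; (x) [flagged(rex) :- cold(rex), signed(k), stale(k).]. ⇒ new: visible(rex), blue(k), locked(k), open(k), flagged(rex).
[2] (ix) [metal(k) :- visible(rex), small(k), stale(k).]. ⇒ new: metal(k).
[3] (ii) [green(rex) :- metal(k), flagged(rex).]. ⇒ new: green(rex).
[4] (iv) [penguin(rex) :- green(rex), stale(k).]. ⇒ new: penguin(rex).
[5] (vii) [large(rex) :- penguin(rex), locked(k).]. ⇒ new: large(rex).
Fixed point reached. has_feathers(k) is concluded only by (viii); (viii) needs bird(rex) (never derived).

no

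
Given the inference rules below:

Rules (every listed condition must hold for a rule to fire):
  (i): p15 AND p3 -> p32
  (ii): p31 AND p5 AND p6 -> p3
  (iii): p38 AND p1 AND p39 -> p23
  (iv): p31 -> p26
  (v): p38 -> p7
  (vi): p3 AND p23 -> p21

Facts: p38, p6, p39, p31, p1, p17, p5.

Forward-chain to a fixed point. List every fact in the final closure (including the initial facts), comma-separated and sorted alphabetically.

p1, p17, p21, p23, p26, p3, p31, p38, p39, p5, p6, p7

Round 1: (ii) [p31 AND p5 AND p6 -> p3]; (iii) [p38 AND p1 AND p39 -> p23]; (iv) [p31 -> p26]; (v) [p38 -> p7]. Adds p3, p23, p26, p7.
Round 2: (vi) [p3 AND p23 -> p21]. Adds p21.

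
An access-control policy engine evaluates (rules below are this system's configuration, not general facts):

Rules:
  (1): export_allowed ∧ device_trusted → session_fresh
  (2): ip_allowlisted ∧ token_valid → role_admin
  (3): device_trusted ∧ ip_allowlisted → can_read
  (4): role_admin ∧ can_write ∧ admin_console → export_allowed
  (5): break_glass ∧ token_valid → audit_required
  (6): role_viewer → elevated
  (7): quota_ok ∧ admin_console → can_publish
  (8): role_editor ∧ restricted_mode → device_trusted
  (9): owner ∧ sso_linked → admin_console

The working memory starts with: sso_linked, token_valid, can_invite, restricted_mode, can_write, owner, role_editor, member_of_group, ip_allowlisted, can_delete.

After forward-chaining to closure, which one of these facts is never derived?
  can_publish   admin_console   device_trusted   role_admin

Round 1: (2) [ip_allowlisted ∧ token_valid → role_admin]; (8) [role_editor ∧ restricted_mode → device_trusted]; (9) [owner ∧ sso_linked → admin_console]. Adds role_admin, device_trusted, admin_console.
Round 2: (3) [device_trusted ∧ ip_allowlisted → can_read]; (4) [role_admin ∧ can_write ∧ admin_console → export_allowed]. Adds can_read, export_allowed.
Round 3: (1) [export_allowed ∧ device_trusted → session_fresh]. Adds session_fresh.
Derived: admin_console (round 1), device_trusted (round 1), role_admin (round 1). can_publish never appears in any round.

can_publish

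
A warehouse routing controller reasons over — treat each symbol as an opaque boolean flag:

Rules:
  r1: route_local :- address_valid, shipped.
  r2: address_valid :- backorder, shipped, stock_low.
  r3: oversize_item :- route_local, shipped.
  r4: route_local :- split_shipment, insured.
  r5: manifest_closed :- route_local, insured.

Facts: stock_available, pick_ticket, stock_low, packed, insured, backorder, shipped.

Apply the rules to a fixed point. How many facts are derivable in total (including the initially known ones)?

11

Round 1 fires r2, giving address_valid.
Round 2 fires r1, giving route_local.
Round 3 fires r3, r5, giving oversize_item, manifest_closed.
Closure: {address_valid, backorder, insured, manifest_closed, oversize_item, packed, pick_ticket, route_local, shipped, stock_available, stock_low} — 11 facts.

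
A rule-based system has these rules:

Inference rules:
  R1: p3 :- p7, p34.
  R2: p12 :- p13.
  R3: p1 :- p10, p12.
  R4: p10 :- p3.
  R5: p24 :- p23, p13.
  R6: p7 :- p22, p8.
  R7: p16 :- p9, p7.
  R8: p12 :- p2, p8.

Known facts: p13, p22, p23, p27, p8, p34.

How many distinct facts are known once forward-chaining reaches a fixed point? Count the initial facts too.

12

[1] R2 [p12 :- p13.]; R5 [p24 :- p23, p13.]; R6 [p7 :- p22, p8.]. ⇒ new: p12, p24, p7.
[2] R1 [p3 :- p7, p34.]. ⇒ new: p3.
[3] R4 [p10 :- p3.]. ⇒ new: p10.
[4] R3 [p1 :- p10, p12.]. ⇒ new: p1.
Closure: {p1, p10, p12, p13, p22, p23, p24, p27, p3, p34, p7, p8} — 12 facts.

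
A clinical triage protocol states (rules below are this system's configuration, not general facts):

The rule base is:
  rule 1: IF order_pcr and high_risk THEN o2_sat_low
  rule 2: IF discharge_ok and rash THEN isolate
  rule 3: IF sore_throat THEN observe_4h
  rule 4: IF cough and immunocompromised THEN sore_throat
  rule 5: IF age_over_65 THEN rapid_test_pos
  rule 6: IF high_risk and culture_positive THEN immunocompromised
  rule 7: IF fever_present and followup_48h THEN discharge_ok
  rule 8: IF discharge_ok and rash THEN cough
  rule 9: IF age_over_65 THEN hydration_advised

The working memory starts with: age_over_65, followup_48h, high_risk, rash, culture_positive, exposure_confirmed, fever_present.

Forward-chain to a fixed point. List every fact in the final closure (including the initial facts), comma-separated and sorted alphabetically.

Round 1: rule 5 [IF age_over_65 THEN rapid_test_pos]; rule 6 [IF high_risk and culture_positive THEN immunocompromised]; rule 7 [IF fever_present and followup_48h THEN discharge_ok]; rule 9 [IF age_over_65 THEN hydration_advised]. New: rapid_test_pos, immunocompromised, discharge_ok, hydration_advised.
Round 2: rule 2 [IF discharge_ok and rash THEN isolate]; rule 8 [IF discharge_ok and rash THEN cough]. New: isolate, cough.
Round 3: rule 4 [IF cough and immunocompromised THEN sore_throat]. New: sore_throat.
Round 4: rule 3 [IF sore_throat THEN observe_4h]. New: observe_4h.

age_over_65, cough, culture_positive, discharge_ok, exposure_confirmed, fever_present, followup_48h, high_risk, hydration_advised, immunocompromised, isolate, observe_4h, rapid_test_pos, rash, sore_throat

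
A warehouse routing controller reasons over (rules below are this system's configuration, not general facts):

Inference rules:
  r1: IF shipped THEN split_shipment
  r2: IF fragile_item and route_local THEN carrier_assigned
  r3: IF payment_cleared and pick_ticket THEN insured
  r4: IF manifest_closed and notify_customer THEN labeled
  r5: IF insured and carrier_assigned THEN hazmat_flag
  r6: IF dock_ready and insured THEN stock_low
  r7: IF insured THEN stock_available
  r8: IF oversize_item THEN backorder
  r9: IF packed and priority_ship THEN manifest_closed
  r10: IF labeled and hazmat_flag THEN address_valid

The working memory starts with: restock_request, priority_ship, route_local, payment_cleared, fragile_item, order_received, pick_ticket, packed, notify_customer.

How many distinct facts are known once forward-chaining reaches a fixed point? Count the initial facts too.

Round 1: r2 [IF fragile_item and route_local THEN carrier_assigned]; r3 [IF payment_cleared and pick_ticket THEN insured]; r9 [IF packed and priority_ship THEN manifest_closed]. Adds carrier_assigned, insured, manifest_closed.
Round 2: r4 [IF manifest_closed and notify_customer THEN labeled]; r5 [IF insured and carrier_assigned THEN hazmat_flag]; r7 [IF insured THEN stock_available]. Adds labeled, hazmat_flag, stock_available.
Round 3: r10 [IF labeled and hazmat_flag THEN address_valid]. Adds address_valid.
Closure: {address_valid, carrier_assigned, fragile_item, hazmat_flag, insured, labeled, manifest_closed, notify_customer, order_received, packed, payment_cleared, pick_ticket, priority_ship, restock_request, route_local, stock_available} — 16 facts.

16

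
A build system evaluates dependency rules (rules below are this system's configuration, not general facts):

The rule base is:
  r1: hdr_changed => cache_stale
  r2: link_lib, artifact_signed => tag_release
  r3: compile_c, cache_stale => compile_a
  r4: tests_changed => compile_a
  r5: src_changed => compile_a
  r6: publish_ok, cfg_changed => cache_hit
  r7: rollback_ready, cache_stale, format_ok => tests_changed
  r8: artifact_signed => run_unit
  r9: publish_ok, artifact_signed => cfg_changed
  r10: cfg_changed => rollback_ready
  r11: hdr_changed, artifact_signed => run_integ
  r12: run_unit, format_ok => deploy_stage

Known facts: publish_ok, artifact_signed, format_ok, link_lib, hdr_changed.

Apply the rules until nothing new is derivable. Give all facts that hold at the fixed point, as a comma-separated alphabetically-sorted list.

artifact_signed, cache_hit, cache_stale, cfg_changed, compile_a, deploy_stage, format_ok, hdr_changed, link_lib, publish_ok, rollback_ready, run_integ, run_unit, tag_release, tests_changed

Round 1 — r1, r2, r8, r9, r11, derive cache_stale, tag_release, run_unit, cfg_changed, run_integ.
Round 2 — r6, r10, r12, derive cache_hit, rollback_ready, deploy_stage.
Round 3 — r7, derive tests_changed.
Round 4 — r4, derive compile_a.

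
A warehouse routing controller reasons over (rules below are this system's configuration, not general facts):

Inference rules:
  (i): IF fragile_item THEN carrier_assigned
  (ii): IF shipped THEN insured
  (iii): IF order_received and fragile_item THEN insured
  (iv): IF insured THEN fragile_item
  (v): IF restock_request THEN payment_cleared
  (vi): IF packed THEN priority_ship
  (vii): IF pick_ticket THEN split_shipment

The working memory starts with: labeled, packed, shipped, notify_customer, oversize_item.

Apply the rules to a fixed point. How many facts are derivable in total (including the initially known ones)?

[1] (ii) [IF shipped THEN insured]; (vi) [IF packed THEN priority_ship]. ⇒ new: insured, priority_ship.
[2] (iv) [IF insured THEN fragile_item]. ⇒ new: fragile_item.
[3] (i) [IF fragile_item THEN carrier_assigned]. ⇒ new: carrier_assigned.
Closure: {carrier_assigned, fragile_item, insured, labeled, notify_customer, oversize_item, packed, priority_ship, shipped} — 9 facts.

9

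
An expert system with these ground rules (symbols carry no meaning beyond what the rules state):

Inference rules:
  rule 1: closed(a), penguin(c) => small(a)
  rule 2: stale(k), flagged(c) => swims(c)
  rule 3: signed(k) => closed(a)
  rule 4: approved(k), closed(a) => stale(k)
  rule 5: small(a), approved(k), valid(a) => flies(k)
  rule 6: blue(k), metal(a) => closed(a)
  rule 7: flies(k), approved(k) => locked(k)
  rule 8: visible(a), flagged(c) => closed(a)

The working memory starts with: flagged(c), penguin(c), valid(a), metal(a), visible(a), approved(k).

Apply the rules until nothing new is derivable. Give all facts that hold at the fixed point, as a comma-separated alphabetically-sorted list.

[1] rule 8 [visible(a), flagged(c) => closed(a)]. ⇒ new: closed(a).
[2] rule 1 [closed(a), penguin(c) => small(a)]; rule 4 [approved(k), closed(a) => stale(k)]. ⇒ new: small(a), stale(k).
[3] rule 2 [stale(k), flagged(c) => swims(c)]; rule 5 [small(a), approved(k), valid(a) => flies(k)]. ⇒ new: swims(c), flies(k).
[4] rule 7 [flies(k), approved(k) => locked(k)]. ⇒ new: locked(k).

approved(k), closed(a), flagged(c), flies(k), locked(k), metal(a), penguin(c), small(a), stale(k), swims(c), valid(a), visible(a)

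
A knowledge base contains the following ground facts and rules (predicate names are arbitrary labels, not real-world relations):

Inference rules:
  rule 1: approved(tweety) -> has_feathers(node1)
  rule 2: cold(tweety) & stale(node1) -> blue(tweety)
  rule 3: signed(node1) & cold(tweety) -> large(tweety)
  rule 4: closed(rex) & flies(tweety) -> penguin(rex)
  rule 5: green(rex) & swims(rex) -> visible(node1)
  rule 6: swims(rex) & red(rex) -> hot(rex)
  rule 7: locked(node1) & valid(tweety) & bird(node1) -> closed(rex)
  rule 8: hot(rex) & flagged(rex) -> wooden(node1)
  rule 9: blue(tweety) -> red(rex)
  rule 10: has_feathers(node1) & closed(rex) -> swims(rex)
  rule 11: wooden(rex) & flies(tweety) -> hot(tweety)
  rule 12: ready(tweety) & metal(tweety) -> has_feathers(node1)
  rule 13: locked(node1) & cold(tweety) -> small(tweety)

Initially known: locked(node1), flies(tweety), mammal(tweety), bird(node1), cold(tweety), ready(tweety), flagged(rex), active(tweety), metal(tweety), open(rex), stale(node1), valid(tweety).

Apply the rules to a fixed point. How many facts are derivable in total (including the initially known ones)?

21

Round 1: rule 2 [cold(tweety) & stale(node1) -> blue(tweety)]; rule 7 [locked(node1) & valid(tweety) & bird(node1) -> closed(rex)]; rule 12 [ready(tweety) & metal(tweety) -> has_feathers(node1)]; rule 13 [locked(node1) & cold(tweety) -> small(tweety)]. New: blue(tweety), closed(rex), has_feathers(node1), small(tweety).
Round 2: rule 4 [closed(rex) & flies(tweety) -> penguin(rex)]; rule 9 [blue(tweety) -> red(rex)]; rule 10 [has_feathers(node1) & closed(rex) -> swims(rex)]. New: penguin(rex), red(rex), swims(rex).
Round 3: rule 6 [swims(rex) & red(rex) -> hot(rex)]. New: hot(rex).
Round 4: rule 8 [hot(rex) & flagged(rex) -> wooden(node1)]. New: wooden(node1).
Closure: {active(tweety), bird(node1), blue(tweety), closed(rex), cold(tweety), flagged(rex), flies(tweety), has_feathers(node1), hot(rex), locked(node1), mammal(tweety), metal(tweety), open(rex), penguin(rex), ready(tweety), red(rex), small(tweety), stale(node1), swims(rex), valid(tweety), wooden(node1)} — 21 facts.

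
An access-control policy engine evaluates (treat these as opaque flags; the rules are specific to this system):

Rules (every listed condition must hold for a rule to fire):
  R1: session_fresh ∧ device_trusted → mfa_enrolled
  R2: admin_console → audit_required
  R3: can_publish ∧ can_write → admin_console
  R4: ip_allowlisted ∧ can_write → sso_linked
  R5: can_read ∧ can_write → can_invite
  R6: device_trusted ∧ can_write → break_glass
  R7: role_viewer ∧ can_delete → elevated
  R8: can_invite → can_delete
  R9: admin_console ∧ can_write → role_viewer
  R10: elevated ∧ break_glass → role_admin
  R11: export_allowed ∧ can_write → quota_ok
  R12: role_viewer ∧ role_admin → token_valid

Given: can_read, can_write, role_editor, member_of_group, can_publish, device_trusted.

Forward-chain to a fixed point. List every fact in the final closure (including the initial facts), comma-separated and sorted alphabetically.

Round 1 — R3, R5, R6, derive admin_console, can_invite, break_glass.
Round 2 — R2, R8, R9, derive audit_required, can_delete, role_viewer.
Round 3 — R7, derive elevated.
Round 4 — R10, derive role_admin.
Round 5 — R12, derive token_valid.

admin_console, audit_required, break_glass, can_delete, can_invite, can_publish, can_read, can_write, device_trusted, elevated, member_of_group, role_admin, role_editor, role_viewer, token_valid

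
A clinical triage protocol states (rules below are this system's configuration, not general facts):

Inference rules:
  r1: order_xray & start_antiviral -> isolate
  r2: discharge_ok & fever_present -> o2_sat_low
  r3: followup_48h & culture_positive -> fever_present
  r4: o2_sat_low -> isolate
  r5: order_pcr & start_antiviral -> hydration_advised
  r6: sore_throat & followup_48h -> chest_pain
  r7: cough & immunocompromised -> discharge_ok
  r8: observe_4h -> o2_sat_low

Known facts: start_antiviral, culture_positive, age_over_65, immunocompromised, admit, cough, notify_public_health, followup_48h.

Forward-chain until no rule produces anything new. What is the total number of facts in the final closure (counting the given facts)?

12

Round 1: r3 [followup_48h & culture_positive -> fever_present]; r7 [cough & immunocompromised -> discharge_ok]. Adds fever_present, discharge_ok.
Round 2: r2 [discharge_ok & fever_present -> o2_sat_low]. Adds o2_sat_low.
Round 3: r4 [o2_sat_low -> isolate]. Adds isolate.
Closure: {admit, age_over_65, cough, culture_positive, discharge_ok, fever_present, followup_48h, immunocompromised, isolate, notify_public_health, o2_sat_low, start_antiviral} — 12 facts.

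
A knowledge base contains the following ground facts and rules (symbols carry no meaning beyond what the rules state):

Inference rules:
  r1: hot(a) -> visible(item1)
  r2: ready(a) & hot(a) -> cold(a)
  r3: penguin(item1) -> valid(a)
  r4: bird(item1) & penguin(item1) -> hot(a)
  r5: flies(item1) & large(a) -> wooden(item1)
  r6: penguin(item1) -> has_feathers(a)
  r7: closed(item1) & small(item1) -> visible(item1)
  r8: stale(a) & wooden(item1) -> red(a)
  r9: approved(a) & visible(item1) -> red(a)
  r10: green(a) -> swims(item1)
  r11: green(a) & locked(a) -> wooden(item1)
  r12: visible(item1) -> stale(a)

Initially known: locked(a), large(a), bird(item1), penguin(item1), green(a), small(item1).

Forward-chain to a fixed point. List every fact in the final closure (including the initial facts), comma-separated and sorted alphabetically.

[1] r3 [penguin(item1) -> valid(a)]; r4 [bird(item1) & penguin(item1) -> hot(a)]; r6 [penguin(item1) -> has_feathers(a)]; r10 [green(a) -> swims(item1)]; r11 [green(a) & locked(a) -> wooden(item1)]. ⇒ new: valid(a), hot(a), has_feathers(a), swims(item1), wooden(item1).
[2] r1 [hot(a) -> visible(item1)]. ⇒ new: visible(item1).
[3] r12 [visible(item1) -> stale(a)]. ⇒ new: stale(a).
[4] r8 [stale(a) & wooden(item1) -> red(a)]. ⇒ new: red(a).

bird(item1), green(a), has_feathers(a), hot(a), large(a), locked(a), penguin(item1), red(a), small(item1), stale(a), swims(item1), valid(a), visible(item1), wooden(item1)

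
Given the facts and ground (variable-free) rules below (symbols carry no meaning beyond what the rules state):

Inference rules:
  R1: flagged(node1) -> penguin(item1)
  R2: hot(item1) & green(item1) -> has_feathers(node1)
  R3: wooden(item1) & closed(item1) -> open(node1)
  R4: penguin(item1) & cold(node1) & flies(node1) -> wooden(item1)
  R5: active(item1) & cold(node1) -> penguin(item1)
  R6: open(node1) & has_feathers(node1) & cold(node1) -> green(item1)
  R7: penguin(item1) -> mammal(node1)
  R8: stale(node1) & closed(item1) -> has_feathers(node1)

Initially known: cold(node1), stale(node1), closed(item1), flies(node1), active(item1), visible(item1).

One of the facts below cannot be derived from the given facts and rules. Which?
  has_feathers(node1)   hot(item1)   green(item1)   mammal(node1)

Round 1 — R5, R8, derive penguin(item1), has_feathers(node1).
Round 2 — R4, R7, derive wooden(item1), mammal(node1).
Round 3 — R3, derive open(node1).
Round 4 — R6, derive green(item1).
Derived: mammal(node1) (round 2), green(item1) (round 4), has_feathers(node1) (round 1). hot(item1) never appears in any round.

hot(item1)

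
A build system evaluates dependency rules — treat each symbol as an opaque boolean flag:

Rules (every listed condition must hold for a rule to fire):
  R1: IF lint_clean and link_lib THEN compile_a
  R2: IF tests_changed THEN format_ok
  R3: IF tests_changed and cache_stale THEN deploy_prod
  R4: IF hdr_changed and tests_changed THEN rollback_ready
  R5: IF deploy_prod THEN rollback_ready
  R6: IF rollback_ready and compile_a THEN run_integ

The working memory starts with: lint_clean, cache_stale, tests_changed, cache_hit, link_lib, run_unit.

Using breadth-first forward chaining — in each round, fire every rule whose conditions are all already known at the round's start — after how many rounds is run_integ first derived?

Round 1: R1 [IF lint_clean and link_lib THEN compile_a]; R2 [IF tests_changed THEN format_ok]; R3 [IF tests_changed and cache_stale THEN deploy_prod]. Adds compile_a, format_ok, deploy_prod.
Round 2: R5 [IF deploy_prod THEN rollback_ready]. Adds rollback_ready.
Round 3: R6 [IF rollback_ready and compile_a THEN run_integ]. Adds run_integ.
run_integ first appears in round 3.

3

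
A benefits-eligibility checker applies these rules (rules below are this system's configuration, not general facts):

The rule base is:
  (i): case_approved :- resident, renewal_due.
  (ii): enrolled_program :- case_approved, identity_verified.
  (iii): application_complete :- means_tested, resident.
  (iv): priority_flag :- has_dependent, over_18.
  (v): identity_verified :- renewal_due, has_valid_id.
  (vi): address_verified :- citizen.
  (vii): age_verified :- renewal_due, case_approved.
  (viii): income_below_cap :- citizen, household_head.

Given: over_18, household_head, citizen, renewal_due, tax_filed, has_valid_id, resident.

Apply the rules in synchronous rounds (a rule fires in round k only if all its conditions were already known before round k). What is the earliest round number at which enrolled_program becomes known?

2

Round 1: (i) [case_approved :- resident, renewal_due.]; (v) [identity_verified :- renewal_due, has_valid_id.]; (vi) [address_verified :- citizen.]; (viii) [income_below_cap :- citizen, household_head.]. Adds case_approved, identity_verified, address_verified, income_below_cap.
Round 2: (ii) [enrolled_program :- case_approved, identity_verified.]; (vii) [age_verified :- renewal_due, case_approved.]. Adds enrolled_program, age_verified.
enrolled_program first appears in round 2.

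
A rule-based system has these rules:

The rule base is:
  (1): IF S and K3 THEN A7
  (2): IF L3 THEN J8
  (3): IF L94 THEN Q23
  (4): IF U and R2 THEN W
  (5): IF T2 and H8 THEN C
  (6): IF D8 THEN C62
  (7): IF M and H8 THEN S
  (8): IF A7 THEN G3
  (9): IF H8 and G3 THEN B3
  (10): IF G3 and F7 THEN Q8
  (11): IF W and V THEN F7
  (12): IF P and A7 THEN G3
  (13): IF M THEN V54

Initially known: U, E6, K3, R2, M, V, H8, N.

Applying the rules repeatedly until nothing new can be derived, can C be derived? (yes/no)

no

Round 1: (4) [IF U and R2 THEN W]; (7) [IF M and H8 THEN S]; (13) [IF M THEN V54]. New: W, S, V54.
Round 2: (1) [IF S and K3 THEN A7]; (11) [IF W and V THEN F7]. New: A7, F7.
Round 3: (8) [IF A7 THEN G3]. New: G3.
Round 4: (9) [IF H8 and G3 THEN B3]; (10) [IF G3 and F7 THEN Q8]. New: B3, Q8.
Fixed point reached. C is concluded only by (5); (5) needs T2 (never derived).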